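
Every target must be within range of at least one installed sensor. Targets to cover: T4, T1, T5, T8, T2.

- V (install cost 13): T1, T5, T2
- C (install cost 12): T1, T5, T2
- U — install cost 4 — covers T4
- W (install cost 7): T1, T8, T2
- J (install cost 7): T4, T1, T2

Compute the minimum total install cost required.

This is a weighted set-cover instance.
Choose C, U, and W: together they cover T4, T1, T5, T8, T2 — every target.
Total install cost: 12 + 4 + 7 = 23.

23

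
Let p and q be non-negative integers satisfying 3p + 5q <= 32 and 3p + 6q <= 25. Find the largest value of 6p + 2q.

Relaxing integrality, the LP optimum is 50.00 at (p,q) = (8.33, 0), which is not an integer point.
(p,q)=(8,0): 3·8+5·0=24≤32, 3·8+6·0=24≤25, objective 48.
(p,q)=(7,0): 3·7+5·0=21≤32, 3·7+6·0=21≤25, objective 42.
No feasible integer point exceeds 48.

48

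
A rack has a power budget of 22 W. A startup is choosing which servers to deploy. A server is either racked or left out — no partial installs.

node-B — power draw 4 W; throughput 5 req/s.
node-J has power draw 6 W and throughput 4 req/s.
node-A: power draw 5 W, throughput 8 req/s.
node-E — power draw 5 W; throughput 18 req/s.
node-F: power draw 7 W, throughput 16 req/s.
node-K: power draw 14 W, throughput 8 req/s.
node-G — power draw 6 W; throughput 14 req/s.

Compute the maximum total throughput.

53

This is a 0-1 knapsack instance.
Take node-B, node-E, node-F, and node-G: power draw 4 + 5 + 7 + 6 = 22 ≤ 22, throughput 5 + 18 + 16 + 14 = 53.
No other feasible combination does better.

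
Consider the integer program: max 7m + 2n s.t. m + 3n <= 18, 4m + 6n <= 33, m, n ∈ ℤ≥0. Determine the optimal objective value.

56

The continuous relaxation peaks at (8.25, 0) with value 57.75; rounding to a feasible lattice point costs some objective.
(m,n)=(8,0) is feasible, giving 56.
(m,n)=(7,0) is feasible, giving 49.
The best lattice point is (8,0), giving 56.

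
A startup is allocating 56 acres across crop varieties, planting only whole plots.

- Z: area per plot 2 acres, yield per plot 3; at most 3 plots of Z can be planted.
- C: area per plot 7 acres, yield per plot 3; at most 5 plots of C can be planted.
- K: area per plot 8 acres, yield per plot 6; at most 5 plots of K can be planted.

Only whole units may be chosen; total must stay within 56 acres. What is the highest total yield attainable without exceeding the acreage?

42

Take 3×Z, 1×C, and 5×K: area 53 ≤ 56, yield 3·3 + 1·3 + 5·6 = 42.
Z has the best ratio (3/2) and is taken to its limit of 3; remaining capacity is filled optimally with the others.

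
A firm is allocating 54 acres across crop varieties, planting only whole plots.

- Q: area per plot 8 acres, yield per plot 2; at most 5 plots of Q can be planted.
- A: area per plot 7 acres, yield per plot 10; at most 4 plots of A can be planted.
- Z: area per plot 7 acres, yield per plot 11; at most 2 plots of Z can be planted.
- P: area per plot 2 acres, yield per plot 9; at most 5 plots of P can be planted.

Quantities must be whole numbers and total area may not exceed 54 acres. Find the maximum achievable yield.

P has the best ratio (9/2); taking only P gives at most 5×9 = 45 (stopped by the supply cap of 5).
Mixing does better — 4×A, 2×Z, and 5×P: area 52 ≤ 54, yield 4·10 + 2·11 + 5·9 = 107.

107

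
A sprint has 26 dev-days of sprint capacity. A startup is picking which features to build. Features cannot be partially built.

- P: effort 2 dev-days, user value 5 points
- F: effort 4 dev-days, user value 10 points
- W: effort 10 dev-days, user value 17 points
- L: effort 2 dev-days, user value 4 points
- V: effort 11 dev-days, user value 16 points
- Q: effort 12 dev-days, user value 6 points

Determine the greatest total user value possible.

Allowing fractional choices, the relaxed optimum would be about 47.6, but features are indivisible.
P + W + L + V: effort 2 + 10 + 2 + 11 = 25 ≤ 26, user value 5 + 17 + 4 + 16 = 42.
P + W + V: effort 2 + 10 + 11 = 23 ≤ 26, user value 5 + 17 + 16 = 38.
F + W + V: effort 4 + 10 + 11 = 25 ≤ 26, user value 10 + 17 + 16 = 43.
Best is F, W, and V with total user value 43.

43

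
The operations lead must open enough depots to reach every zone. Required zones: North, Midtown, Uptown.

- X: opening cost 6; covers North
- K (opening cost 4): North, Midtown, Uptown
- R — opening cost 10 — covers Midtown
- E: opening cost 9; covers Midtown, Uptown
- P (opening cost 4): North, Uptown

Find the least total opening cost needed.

4

K alone covers North, Midtown, Uptown — every zone.
Total opening cost: 4.
No cover costs less than 4.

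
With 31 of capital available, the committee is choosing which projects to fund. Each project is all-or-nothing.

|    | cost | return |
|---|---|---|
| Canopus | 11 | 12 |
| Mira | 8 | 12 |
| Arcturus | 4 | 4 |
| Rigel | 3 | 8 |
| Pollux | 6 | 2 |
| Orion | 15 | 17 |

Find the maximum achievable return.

41

Allowing fractional choices, the relaxed optimum would be about 42.5, but projects are indivisible.
Mira + Arcturus + Rigel + Orion: cost 8 + 4 + 3 + 15 = 30 ≤ 31, return 12 + 4 + 8 + 17 = 41.
Canopus + Rigel + Orion: cost 11 + 3 + 15 = 29 ≤ 31, return 12 + 8 + 17 = 37.
Mira + Rigel + Orion: cost 8 + 3 + 15 = 26 ≤ 31, return 12 + 8 + 17 = 37.
Best is Mira, Arcturus, Rigel, and Orion with total return 41.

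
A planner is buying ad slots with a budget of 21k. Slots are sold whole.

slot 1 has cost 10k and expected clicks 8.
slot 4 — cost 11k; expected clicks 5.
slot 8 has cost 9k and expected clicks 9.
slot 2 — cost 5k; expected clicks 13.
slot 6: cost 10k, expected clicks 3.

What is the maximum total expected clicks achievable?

22

This is a 0-1 knapsack instance.
Allowing fractional choices, the relaxed optimum would be about 27.6, but ad slots are indivisible.
slot 8 + slot 2: cost 9 + 5 = 14 ≤ 21, expected clicks 9 + 13 = 22.
slot 1 + slot 2: cost 10 + 5 = 15 ≤ 21, expected clicks 8 + 13 = 21.
Best is slot 8 and slot 2 with total expected clicks 22.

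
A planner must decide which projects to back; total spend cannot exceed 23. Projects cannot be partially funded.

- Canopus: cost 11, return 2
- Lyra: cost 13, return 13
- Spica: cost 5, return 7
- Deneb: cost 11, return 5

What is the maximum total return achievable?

20

Allowing fractional choices, the relaxed optimum would be about 22.3, but projects are indivisible.
Lyra: cost 13 ≤ 23, return 13.
Spica + Deneb: cost 5 + 11 = 16 ≤ 23, return 7 + 5 = 12.
Lyra + Spica: cost 13 + 5 = 18 ≤ 23, return 13 + 7 = 20.
Best is Lyra and Spica with total return 20.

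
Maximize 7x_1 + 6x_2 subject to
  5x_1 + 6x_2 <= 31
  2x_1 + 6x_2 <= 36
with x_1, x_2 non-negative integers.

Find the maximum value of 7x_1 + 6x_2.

42

(x_1,x_2)=(6,0): 5·6+6·0=30≤31, 2·6+6·0=12≤36, objective 42.
(x_1,x_2)=(5,1): 5·5+6·1=31≤31, 2·5+6·1=16≤36, objective 41.
(x_1,x_2)=(5,0): 5·5+6·0=25≤31, 2·5+6·0=10≤36, objective 35.
No feasible integer point exceeds 42.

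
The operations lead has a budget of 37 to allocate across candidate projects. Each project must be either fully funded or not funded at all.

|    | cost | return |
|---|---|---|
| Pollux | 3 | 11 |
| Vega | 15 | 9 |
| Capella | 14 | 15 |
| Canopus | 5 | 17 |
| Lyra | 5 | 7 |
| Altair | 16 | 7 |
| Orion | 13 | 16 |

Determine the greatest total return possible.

Treat it as a binary knapsack problem.
Take Pollux, Capella, Canopus, and Orion: cost 3 + 14 + 5 + 13 = 35 ≤ 37, return 11 + 15 + 17 + 16 = 59.
No other feasible combination does better.

59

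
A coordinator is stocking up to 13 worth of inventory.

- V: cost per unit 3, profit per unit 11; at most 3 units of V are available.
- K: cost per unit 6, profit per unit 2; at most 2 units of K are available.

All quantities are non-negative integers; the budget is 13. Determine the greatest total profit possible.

This is a bounded integer knapsack.
3×V: cost 9 ≤ 13, profit 3·11 = 33.
2×V and 1×K: cost 12 ≤ 13, profit 2·11 + 1·2 = 24.
Best is 33.

33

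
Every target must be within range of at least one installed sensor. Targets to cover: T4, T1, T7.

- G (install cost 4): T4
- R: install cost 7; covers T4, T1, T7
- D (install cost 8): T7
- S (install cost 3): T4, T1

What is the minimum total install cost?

7

The greedy cost-per-new-target heuristic would pick S and R for 10, but a cheaper cover exists.
R alone covers T4, T1, T7 — every target.
Total install cost: 7.
No cover costs less than 7.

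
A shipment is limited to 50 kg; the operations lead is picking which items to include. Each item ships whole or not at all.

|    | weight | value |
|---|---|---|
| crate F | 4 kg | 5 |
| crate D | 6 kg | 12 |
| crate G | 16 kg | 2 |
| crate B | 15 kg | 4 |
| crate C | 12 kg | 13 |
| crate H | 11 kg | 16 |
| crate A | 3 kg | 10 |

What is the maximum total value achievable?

56

Allowing fractional choices, the relaxed optimum would be about 59.7, but items are indivisible.
crate D + crate B + crate C + crate H + crate A: weight 6 + 15 + 12 + 11 + 3 = 47 ≤ 50, value 12 + 4 + 13 + 16 + 10 = 55.
crate F + crate D + crate C + crate H + crate A: weight 4 + 6 + 12 + 11 + 3 = 36 ≤ 50, value 5 + 12 + 13 + 16 + 10 = 56.
Best is crate F, crate D, crate C, crate H, and crate A with total value 56.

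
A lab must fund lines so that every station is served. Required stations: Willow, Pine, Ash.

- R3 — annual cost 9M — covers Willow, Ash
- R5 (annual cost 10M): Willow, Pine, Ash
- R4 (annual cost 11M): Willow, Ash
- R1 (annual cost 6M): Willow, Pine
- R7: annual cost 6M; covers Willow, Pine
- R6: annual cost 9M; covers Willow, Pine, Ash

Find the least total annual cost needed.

9

The greedy cost-per-new-station heuristic would pick R1 and R3 for 15, but a cheaper cover exists.
R6 alone covers Willow, Pine, Ash — every station.
Total annual cost: 9.
No cover costs less than 9.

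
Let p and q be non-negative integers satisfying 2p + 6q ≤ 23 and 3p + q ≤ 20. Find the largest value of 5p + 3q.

(p,q)=(6,1) is feasible, giving 33.
(p,q)=(5,2) is feasible, giving 31.
(p,q)=(6,0) is feasible, giving 30.
(p,q)=(5,1) is feasible, giving 28.
No feasible integer point exceeds 33.

33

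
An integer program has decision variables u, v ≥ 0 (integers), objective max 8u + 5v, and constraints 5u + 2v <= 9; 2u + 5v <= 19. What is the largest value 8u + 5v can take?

18

(u,v)=(1,2): 5·1+2·2=9≤9, 2·1+5·2=12≤19, objective 18.
(u,v)=(0,3): 5·0+2·3=6≤9, 2·0+5·3=15≤19, objective 15.
(u,v)=(1,1): 5·1+2·1=7≤9, 2·1+5·1=7≤19, objective 13.
(u,v)=(0,2): 5·0+2·2=4≤9, 2·0+5·2=10≤19, objective 10.
No feasible integer point exceeds 18.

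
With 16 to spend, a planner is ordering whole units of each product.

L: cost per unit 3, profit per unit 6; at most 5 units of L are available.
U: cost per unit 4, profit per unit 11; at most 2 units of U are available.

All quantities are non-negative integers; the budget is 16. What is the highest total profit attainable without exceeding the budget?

35

4×L and 1×U: cost 16 ≤ 16, profit 4·6 + 1·11 = 35.
2×L and 2×U: cost 14 ≤ 16, profit 2·6 + 2·11 = 34.
Best is 35.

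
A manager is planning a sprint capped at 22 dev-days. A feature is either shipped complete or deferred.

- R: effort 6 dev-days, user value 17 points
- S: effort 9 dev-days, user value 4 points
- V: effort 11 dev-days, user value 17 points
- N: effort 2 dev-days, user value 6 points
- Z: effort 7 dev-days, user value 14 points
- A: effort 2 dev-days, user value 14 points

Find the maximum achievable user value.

54

Take R, V, N, and A: effort 6 + 11 + 2 + 2 = 21 ≤ 22, user value 17 + 17 + 6 + 14 = 54.
No other feasible combination does better.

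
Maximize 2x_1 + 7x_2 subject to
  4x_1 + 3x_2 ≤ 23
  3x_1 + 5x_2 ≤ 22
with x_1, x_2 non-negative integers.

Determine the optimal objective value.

28

Relaxing integrality, the LP optimum is 30.80 at (x_1,x_2) = (0, 4.4), which is not an integer point.
(x_1,x_2)=(0,4): 4·0+3·4=12≤23, 3·0+5·4=20≤22, objective 28.
(x_1,x_2)=(1,3): 4·1+3·3=13≤23, 3·1+5·3=18≤22, objective 23.
Maximum is 28 at (x_1,x_2)=(0,4).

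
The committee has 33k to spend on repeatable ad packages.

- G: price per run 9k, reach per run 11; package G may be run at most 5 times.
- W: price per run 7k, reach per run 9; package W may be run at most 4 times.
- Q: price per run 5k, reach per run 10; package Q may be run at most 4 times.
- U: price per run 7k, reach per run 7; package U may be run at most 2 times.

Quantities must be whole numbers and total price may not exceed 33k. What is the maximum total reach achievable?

2×G and 3×Q: price 33 ≤ 33, reach 2·11 + 3·10 = 52.
1×G and 4×Q: price 29 ≤ 33, reach 1·11 + 4·10 = 51.
Best is 52.

52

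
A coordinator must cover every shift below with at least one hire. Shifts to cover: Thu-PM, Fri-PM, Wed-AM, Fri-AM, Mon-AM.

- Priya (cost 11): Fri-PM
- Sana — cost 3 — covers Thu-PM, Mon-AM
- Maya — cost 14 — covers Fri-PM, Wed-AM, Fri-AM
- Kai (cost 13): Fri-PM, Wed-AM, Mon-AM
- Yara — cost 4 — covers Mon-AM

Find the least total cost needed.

17

Choose Sana and Maya: together they cover Thu-PM, Fri-PM, Wed-AM, Fri-AM, Mon-AM — every shift.
Total cost: 3 + 14 = 17.
No cover costs less than 17.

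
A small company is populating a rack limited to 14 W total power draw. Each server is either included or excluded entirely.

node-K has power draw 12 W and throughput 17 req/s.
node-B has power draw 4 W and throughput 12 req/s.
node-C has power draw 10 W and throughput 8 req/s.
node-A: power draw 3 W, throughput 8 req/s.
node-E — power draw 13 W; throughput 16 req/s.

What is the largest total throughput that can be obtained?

This is a 0-1 knapsack instance.
Allowing fractional choices, the relaxed optimum would be about 29.9, but servers are indivisible.
node-B + node-C: power draw 4 + 10 = 14 ≤ 14, throughput 12 + 8 = 20.
node-B + node-A: power draw 4 + 3 = 7 ≤ 14, throughput 12 + 8 = 20.
The maximum throughput is 20; one optimal choice is node-B and node-A.

20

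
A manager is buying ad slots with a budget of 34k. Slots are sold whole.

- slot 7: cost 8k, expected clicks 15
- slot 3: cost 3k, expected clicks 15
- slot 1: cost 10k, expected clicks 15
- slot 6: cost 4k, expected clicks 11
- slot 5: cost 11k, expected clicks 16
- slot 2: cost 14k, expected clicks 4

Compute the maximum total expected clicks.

slot 7 + slot 3 + slot 1 + slot 5: cost 8 + 3 + 10 + 11 = 32 ≤ 34, expected clicks 15 + 15 + 15 + 16 = 61.
slot 3 + slot 1 + slot 6 + slot 5: cost 3 + 10 + 4 + 11 = 28 ≤ 34, expected clicks 15 + 15 + 11 + 16 = 57.
slot 7 + slot 3 + slot 6 + slot 5: cost 8 + 3 + 4 + 11 = 26 ≤ 34, expected clicks 15 + 15 + 11 + 16 = 57.
Best is slot 7, slot 3, slot 1, and slot 5 with total expected clicks 61.

61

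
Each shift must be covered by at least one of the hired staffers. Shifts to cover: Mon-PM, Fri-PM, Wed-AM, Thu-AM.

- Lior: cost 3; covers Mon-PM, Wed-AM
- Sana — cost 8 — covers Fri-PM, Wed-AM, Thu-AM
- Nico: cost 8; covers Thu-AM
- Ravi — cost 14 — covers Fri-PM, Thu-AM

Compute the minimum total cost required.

Choose Lior and Sana: together they cover Mon-PM, Fri-PM, Wed-AM, Thu-AM — every shift.
Total cost: 3 + 8 = 11.
No cover costs less than 11.

11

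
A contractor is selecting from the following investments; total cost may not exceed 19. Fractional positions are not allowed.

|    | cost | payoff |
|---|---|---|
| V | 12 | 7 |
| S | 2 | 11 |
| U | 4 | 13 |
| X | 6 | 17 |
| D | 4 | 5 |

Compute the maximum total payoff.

This is a 0-1 knapsack instance.
Allowing fractional choices, the relaxed optimum would be about 47.8, but investments are indivisible.
S + U + X + D: cost 2 + 4 + 6 + 4 = 16 ≤ 19, payoff 11 + 13 + 17 + 5 = 46.
S + U + X: cost 2 + 4 + 6 = 12 ≤ 19, payoff 11 + 13 + 17 = 41.
Best is S, U, X, and D with total payoff 46.

46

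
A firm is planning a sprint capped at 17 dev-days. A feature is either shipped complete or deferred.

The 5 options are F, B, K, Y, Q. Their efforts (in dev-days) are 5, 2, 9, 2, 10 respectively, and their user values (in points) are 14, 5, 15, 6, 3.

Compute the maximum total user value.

35

Take F, K, and Y: effort 5 + 9 + 2 = 16 ≤ 17, user value 14 + 15 + 6 = 35.
No other feasible combination does better.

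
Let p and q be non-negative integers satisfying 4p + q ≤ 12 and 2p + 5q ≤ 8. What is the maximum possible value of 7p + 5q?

The continuous relaxation peaks at (2.89, 0.444) with value 22.44; rounding to a feasible lattice point costs some objective.
(p,q)=(3,0): 4·3+1·0=12≤12, 2·3+5·0=6≤8, objective 21.
(p,q)=(2,0): 4·2+1·0=8≤12, 2·2+5·0=4≤8, objective 14.
(p,q)=(1,1): 4·1+1·1=5≤12, 2·1+5·1=7≤8, objective 12.
(p,q)=(1,0): 4·1+1·0=4≤12, 2·1+5·0=2≤8, objective 7.
No feasible integer point exceeds 21.

21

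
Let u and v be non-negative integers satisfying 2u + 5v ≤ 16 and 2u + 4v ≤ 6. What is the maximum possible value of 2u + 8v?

Relaxing integrality, the LP optimum is 12.00 at (u,v) = (0, 1.5), which is not an integer point.
(u,v)=(1,1): 2·1+5·1=7≤16, 2·1+4·1=6≤6, objective 10.
(u,v)=(0,1): 2·0+5·1=5≤16, 2·0+4·1=4≤6, objective 8.
(u,v)=(2,0): 2·2+5·0=4≤16, 2·2+4·0=4≤6, objective 4.
Maximum is 10 at (u,v)=(1,1).

10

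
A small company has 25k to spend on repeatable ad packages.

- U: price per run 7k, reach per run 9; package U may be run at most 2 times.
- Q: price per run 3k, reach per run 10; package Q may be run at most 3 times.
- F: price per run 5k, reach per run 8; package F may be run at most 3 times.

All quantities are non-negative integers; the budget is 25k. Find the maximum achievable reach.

3×Q and 3×F: price 24 ≤ 25, reach 3·10 + 3·8 = 54.
2×U and 3×Q: price 23 ≤ 25, reach 2·9 + 3·10 = 48.
Best is 54.

54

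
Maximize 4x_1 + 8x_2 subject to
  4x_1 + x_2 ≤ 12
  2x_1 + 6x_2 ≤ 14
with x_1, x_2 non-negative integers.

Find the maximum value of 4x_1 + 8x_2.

20

(x_1,x_2)=(1,2): 4·1+1·2=6≤12, 2·1+6·2=14≤14, objective 20.
(x_1,x_2)=(2,1): 4·2+1·1=9≤12, 2·2+6·1=10≤14, objective 16.
(x_1,x_2)=(0,2): 4·0+1·2=2≤12, 2·0+6·2=12≤14, objective 16.
Maximum is 20 at (x_1,x_2)=(1,2).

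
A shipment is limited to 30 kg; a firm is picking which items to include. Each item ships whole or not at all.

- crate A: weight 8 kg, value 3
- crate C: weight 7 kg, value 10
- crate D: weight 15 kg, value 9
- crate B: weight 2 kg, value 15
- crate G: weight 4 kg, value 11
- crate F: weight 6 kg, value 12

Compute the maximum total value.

Allowing fractional choices, the relaxed optimum would be about 54.6, but items are indivisible.
crate A + crate C + crate B + crate G + crate F: weight 8 + 7 + 2 + 4 + 6 = 27 ≤ 30, value 3 + 10 + 15 + 11 + 12 = 51.
crate C + crate B + crate G + crate F: weight 7 + 2 + 4 + 6 = 19 ≤ 30, value 10 + 15 + 11 + 12 = 48.
crate D + crate B + crate G + crate F: weight 15 + 2 + 4 + 6 = 27 ≤ 30, value 9 + 15 + 11 + 12 = 47.
Best is crate A, crate C, crate B, crate G, and crate F with total value 51.

51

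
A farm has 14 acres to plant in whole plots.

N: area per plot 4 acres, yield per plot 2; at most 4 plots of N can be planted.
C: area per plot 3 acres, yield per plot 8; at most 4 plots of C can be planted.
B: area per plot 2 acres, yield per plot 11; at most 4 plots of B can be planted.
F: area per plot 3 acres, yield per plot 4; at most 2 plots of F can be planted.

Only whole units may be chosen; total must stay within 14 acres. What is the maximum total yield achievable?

This is a bounded integer knapsack.
1×C, 4×B, and 1×F: area 14 ≤ 14, yield 1·8 + 4·11 + 1·4 = 56.
2×C and 4×B: area 14 ≤ 14, yield 2·8 + 4·11 = 60.
Best is 60.

60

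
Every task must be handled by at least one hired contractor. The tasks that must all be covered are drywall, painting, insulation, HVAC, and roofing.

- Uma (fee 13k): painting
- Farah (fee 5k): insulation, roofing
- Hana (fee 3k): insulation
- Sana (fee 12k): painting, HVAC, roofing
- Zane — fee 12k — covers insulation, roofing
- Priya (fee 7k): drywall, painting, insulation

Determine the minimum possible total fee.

The greedy cost-per-new-task heuristic would pick Priya, Farah, and Sana for 24, but a cheaper cover exists.
Choose Sana and Priya: together they cover drywall, painting, insulation, HVAC, roofing — every task.
Total fee: 12 + 7 = 19.
No cover costs less than 19.

19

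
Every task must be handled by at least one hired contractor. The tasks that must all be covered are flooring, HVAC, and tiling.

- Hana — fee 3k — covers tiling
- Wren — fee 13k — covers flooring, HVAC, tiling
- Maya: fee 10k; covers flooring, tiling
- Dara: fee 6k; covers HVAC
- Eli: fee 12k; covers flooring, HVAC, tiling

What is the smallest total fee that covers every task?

12

This is a weighted set-cover instance.
The greedy cost-per-new-task heuristic would pick Hana, Dara, and Maya for 19, but a cheaper cover exists.
Eli alone covers flooring, HVAC, tiling — every task.
Total fee: 12.
No cover costs less than 12.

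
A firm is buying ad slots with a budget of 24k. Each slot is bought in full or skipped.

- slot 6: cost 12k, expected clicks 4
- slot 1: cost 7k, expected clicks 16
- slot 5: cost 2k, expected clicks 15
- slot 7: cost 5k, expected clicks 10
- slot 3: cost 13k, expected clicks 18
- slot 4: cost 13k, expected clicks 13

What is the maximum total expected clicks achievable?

49

slot 1 + slot 5 + slot 3: cost 7 + 2 + 13 = 22 ≤ 24, expected clicks 16 + 15 + 18 = 49.
slot 1 + slot 5 + slot 4: cost 7 + 2 + 13 = 22 ≤ 24, expected clicks 16 + 15 + 13 = 44.
slot 5 + slot 7 + slot 3: cost 2 + 5 + 13 = 20 ≤ 24, expected clicks 15 + 10 + 18 = 43.
Best is slot 1, slot 5, and slot 3 with total expected clicks 49.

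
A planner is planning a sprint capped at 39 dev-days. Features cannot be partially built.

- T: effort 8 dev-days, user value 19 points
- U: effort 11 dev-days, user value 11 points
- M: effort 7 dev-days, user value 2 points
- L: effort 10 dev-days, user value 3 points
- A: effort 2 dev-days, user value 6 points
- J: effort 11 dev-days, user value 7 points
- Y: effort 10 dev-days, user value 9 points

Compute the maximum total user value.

47

This is an integer program with binary decision variables.
Take T, U, M, A, and Y: effort 8 + 11 + 7 + 2 + 10 = 38 ≤ 39, user value 19 + 11 + 2 + 6 + 9 = 47.
No other feasible combination does better.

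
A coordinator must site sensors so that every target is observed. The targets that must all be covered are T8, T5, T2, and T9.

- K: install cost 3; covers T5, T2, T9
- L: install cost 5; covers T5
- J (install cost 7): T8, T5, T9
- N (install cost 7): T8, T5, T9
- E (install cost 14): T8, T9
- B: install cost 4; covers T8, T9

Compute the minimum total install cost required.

7

This is a weighted set-cover instance.
Choose K and B: together they cover T8, T5, T2, T9 — every target.
Total install cost: 3 + 4 = 7.
No cover costs less than 7.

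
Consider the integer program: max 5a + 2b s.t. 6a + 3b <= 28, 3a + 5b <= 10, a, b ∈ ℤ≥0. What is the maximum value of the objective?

15

(a,b)=(3,0): 6·3+3·0=18≤28, 3·3+5·0=9≤10, objective 15.
(a,b)=(2,0): 6·2+3·0=12≤28, 3·2+5·0=6≤10, objective 10.
No feasible integer point exceeds 15.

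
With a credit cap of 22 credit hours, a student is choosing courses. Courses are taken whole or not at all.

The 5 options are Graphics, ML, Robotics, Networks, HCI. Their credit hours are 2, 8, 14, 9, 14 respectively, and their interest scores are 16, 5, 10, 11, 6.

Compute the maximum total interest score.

32

Graphics + Robotics: credit hours 2 + 14 = 16 ≤ 22, interest score 16 + 10 = 26.
Graphics + ML + Networks: credit hours 2 + 8 + 9 = 19 ≤ 22, interest score 16 + 5 + 11 = 32.
Graphics + Networks: credit hours 2 + 9 = 11 ≤ 22, interest score 16 + 11 = 27.
Best is Graphics, ML, and Networks with total interest score 32.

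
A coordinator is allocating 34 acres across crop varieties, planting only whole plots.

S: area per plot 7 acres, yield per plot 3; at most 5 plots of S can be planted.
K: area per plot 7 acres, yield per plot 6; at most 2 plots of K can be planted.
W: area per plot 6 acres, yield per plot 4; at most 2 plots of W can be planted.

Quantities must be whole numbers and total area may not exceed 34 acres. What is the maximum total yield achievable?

23

Take 1×S, 2×K, and 2×W: area 33 ≤ 34, yield 1·3 + 2·6 + 2·4 = 23.
K has the best ratio (6/7) and is taken to its limit of 2; remaining capacity is filled optimally with the others.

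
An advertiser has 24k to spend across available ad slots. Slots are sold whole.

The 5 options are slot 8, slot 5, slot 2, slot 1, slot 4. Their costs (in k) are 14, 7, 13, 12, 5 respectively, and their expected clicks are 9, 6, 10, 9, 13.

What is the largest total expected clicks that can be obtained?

slot 2 + slot 4: cost 13 + 5 = 18 ≤ 24, expected clicks 10 + 13 = 23.
slot 1 + slot 4: cost 12 + 5 = 17 ≤ 24, expected clicks 9 + 13 = 22.
slot 5 + slot 1 + slot 4: cost 7 + 12 + 5 = 24 ≤ 24, expected clicks 6 + 9 + 13 = 28.
Best is slot 5, slot 1, and slot 4 with total expected clicks 28.

28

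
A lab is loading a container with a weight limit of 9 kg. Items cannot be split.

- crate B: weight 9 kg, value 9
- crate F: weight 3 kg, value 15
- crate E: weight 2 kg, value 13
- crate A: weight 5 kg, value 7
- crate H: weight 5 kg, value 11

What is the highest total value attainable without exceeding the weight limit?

28

Treat it as a binary knapsack problem.
crate E + crate H: weight 2 + 5 = 7 ≤ 9, value 13 + 11 = 24.
crate F + crate E: weight 3 + 2 = 5 ≤ 9, value 15 + 13 = 28.
crate F + crate H: weight 3 + 5 = 8 ≤ 9, value 15 + 11 = 26.
Best is crate F and crate E with total value 28.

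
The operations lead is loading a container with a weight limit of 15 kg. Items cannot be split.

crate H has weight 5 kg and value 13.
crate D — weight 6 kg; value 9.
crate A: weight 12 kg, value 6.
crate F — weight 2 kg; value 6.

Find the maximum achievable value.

28

This is a 0-1 knapsack instance.
Allowing fractional choices, the relaxed optimum would be about 29.0, but items are indivisible.
crate H + crate D + crate F: weight 5 + 6 + 2 = 13 ≤ 15, value 13 + 9 + 6 = 28.
crate H + crate D: weight 5 + 6 = 11 ≤ 15, value 13 + 9 = 22.
Best is crate H, crate D, and crate F with total value 28.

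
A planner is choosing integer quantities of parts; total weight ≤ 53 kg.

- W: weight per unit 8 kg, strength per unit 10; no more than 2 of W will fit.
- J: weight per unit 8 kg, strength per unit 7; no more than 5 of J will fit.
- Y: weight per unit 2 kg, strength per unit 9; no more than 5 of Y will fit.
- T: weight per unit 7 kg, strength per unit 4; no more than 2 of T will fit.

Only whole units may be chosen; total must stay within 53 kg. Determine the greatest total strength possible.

86

Take 2×W, 3×J, and 5×Y: weight 50 ≤ 53, strength 2·10 + 3·7 + 5·9 = 86.
Y has the best ratio (9/2) and is taken to its limit of 5; remaining capacity is filled optimally with the others.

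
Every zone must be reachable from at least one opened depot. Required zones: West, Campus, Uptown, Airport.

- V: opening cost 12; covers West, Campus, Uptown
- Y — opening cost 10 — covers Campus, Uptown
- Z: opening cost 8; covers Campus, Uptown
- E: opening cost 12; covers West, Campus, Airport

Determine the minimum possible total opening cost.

20

The greedy cost-per-new-zone heuristic would pick V and E for 24, but a cheaper cover exists.
Choose Z and E: together they cover West, Campus, Uptown, Airport — every zone.
Total opening cost: 8 + 12 = 20.
No cover costs less than 20.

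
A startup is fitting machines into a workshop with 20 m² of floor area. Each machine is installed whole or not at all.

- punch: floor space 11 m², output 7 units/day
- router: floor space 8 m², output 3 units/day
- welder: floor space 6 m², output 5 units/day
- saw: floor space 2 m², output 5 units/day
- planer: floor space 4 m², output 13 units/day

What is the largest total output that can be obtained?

This is an integer program with binary decision variables.
punch + saw + planer: floor space 11 + 2 + 4 = 17 ≤ 20, output 7 + 5 + 13 = 25.
welder + saw + planer: floor space 6 + 2 + 4 = 12 ≤ 20, output 5 + 5 + 13 = 23.
router + welder + saw + planer: floor space 8 + 6 + 2 + 4 = 20 ≤ 20, output 3 + 5 + 5 + 13 = 26.
Best is router, welder, saw, and planer with total output 26.

26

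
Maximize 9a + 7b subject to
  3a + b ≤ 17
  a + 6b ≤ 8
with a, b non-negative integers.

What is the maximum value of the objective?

(a,b)=(5,0) is feasible, giving 45.
(a,b)=(4,0) is feasible, giving 36.
No feasible integer point exceeds 45.

45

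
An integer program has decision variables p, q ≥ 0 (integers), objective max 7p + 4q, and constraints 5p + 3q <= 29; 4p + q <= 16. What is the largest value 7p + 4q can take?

39

(p,q)=(1,8) is feasible, giving 39.
(p,q)=(2,6) is feasible, giving 38.
(p,q)=(3,4) is feasible, giving 37.
The best lattice point is (1,8), giving 39.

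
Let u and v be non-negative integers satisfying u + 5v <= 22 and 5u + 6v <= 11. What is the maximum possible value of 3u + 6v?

The continuous relaxation peaks at (0, 1.83) with value 11.00; rounding to a feasible lattice point costs some objective.
(u,v)=(1,1): 1·1+5·1=6≤22, 5·1+6·1=11≤11, objective 9.
(u,v)=(0,1): 1·0+5·1=5≤22, 5·0+6·1=6≤11, objective 6.
Maximum is 9 at (u,v)=(1,1).

9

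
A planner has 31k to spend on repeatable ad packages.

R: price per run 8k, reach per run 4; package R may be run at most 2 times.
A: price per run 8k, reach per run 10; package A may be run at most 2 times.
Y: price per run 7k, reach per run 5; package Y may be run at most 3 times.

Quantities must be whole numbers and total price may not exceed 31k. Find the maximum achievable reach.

Take 2×A and 2×Y: price 30 ≤ 31, reach 2·10 + 2·5 = 30.
A has the best ratio (10/8) and is taken to its limit of 2; remaining capacity is filled optimally with the others.

30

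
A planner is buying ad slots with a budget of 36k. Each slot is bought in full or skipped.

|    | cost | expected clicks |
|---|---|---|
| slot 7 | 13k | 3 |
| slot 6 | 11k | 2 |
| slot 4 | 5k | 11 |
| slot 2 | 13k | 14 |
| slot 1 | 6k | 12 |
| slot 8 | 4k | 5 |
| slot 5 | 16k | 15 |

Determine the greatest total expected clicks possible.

43

slot 4 + slot 1 + slot 8 + slot 5: cost 5 + 6 + 4 + 16 = 31 ≤ 36, expected clicks 11 + 12 + 5 + 15 = 43.
slot 2 + slot 1 + slot 5: cost 13 + 6 + 16 = 35 ≤ 36, expected clicks 14 + 12 + 15 = 41.
slot 4 + slot 2 + slot 1 + slot 8: cost 5 + 13 + 6 + 4 = 28 ≤ 36, expected clicks 11 + 14 + 12 + 5 = 42.
Best is slot 4, slot 1, slot 8, and slot 5 with total expected clicks 43.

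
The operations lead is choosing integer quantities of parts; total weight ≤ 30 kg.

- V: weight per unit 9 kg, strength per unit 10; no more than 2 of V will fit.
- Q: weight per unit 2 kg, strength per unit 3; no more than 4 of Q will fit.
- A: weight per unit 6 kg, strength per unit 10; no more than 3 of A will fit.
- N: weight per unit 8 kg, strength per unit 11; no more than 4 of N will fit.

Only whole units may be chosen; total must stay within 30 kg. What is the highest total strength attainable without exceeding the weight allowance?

2×Q, 3×A, and 1×N: weight 30 ≤ 30, strength 2·3 + 3·10 + 1·11 = 47.
1×Q, 2×A, and 2×N: weight 30 ≤ 30, strength 1·3 + 2·10 + 2·11 = 45.
Best is 47.

47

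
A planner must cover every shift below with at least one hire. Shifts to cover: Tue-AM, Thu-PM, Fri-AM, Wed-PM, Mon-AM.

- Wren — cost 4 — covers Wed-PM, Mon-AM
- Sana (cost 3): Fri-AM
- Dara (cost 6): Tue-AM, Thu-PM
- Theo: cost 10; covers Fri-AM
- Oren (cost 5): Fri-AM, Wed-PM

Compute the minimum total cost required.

13

Choose Wren, Sana, and Dara: together they cover Tue-AM, Thu-PM, Fri-AM, Wed-PM, Mon-AM — every shift.
Total cost: 4 + 3 + 6 = 13.
No cover costs less than 13.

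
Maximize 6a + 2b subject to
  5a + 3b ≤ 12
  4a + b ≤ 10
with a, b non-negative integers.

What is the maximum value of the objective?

Relaxing integrality, the LP optimum is 14.40 at (a,b) = (2.4, 0), which is not an integer point.
(a,b)=(2,0): 5·2+3·0=10≤12, 4·2+1·0=8≤10, objective 12.
(a,b)=(1,1): 5·1+3·1=8≤12, 4·1+1·1=5≤10, objective 8.
(a,b)=(1,0): 5·1+3·0=5≤12, 4·1+1·0=4≤10, objective 6.
No feasible integer point exceeds 12.

12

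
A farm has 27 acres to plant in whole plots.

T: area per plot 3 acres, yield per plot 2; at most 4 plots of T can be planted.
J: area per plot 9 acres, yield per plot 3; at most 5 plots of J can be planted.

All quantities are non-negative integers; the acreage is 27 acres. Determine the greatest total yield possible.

3×T and 2×J: area 27 ≤ 27, yield 3·2 + 2·3 = 12.
4×T and 1×J: area 21 ≤ 27, yield 4·2 + 1·3 = 11.
Best is 12.

12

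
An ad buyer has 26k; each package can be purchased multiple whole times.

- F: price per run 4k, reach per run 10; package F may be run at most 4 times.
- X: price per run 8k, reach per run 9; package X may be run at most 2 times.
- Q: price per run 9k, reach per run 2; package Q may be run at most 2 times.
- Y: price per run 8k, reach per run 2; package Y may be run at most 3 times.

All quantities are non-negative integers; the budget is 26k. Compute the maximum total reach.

Take 4×F and 1×X: price 24 ≤ 26, reach 4·10 + 1·9 = 49.
F has the best ratio (10/4) and is taken to its limit of 4; remaining capacity is filled optimally with the others.

49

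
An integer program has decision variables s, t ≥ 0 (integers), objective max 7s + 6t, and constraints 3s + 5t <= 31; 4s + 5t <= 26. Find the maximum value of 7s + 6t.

42

(s,t)=(6,0) is feasible, giving 42.
(s,t)=(5,1) is feasible, giving 41.
(s,t)=(5,0) is feasible, giving 35.
Maximum is 42 at (s,t)=(6,0).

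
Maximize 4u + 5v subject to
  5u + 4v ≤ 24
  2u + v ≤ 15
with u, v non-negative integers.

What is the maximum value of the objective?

30

(u,v)=(0,6) is feasible, giving 30.
(u,v)=(0,5) is feasible, giving 25.
Maximum is 30 at (u,v)=(0,6).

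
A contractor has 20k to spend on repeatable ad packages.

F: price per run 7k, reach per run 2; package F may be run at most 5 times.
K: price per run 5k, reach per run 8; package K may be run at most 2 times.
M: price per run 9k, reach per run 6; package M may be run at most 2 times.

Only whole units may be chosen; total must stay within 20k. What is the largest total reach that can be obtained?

K has the best ratio (8/5); taking only K gives at most 2×8 = 16 (stopped by the supply cap of 2).
Mixing does better — 2×K and 1×M: price 19 ≤ 20, reach 2·8 + 1·6 = 22.

22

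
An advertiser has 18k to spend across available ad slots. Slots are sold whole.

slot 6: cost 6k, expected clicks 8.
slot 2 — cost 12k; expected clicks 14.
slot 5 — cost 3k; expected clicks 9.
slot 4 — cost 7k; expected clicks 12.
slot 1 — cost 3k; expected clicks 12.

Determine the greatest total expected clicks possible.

This is a 0-1 knapsack instance.
Take slot 2, slot 5, and slot 1: cost 12 + 3 + 3 = 18 ≤ 18, expected clicks 14 + 9 + 12 = 35.
No other feasible combination does better.

35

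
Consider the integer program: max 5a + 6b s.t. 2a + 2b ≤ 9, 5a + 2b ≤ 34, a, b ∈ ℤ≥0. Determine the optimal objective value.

24

Relaxing integrality, the LP optimum is 27.00 at (a,b) = (0, 4.5), which is not an integer point.
(a,b)=(0,4): 2·0+2·4=8≤9, 5·0+2·4=8≤34, objective 24.
(a,b)=(1,3): 2·1+2·3=8≤9, 5·1+2·3=11≤34, objective 23.
(a,b)=(0,3): 2·0+2·3=6≤9, 5·0+2·3=6≤34, objective 18.
Maximum is 24 at (a,b)=(0,4).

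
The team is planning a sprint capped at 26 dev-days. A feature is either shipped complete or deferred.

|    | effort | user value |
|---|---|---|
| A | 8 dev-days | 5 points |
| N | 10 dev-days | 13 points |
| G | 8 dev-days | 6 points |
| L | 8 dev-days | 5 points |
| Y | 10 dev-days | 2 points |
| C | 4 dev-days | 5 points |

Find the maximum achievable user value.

24

This is a 0-1 knapsack instance.
Take N, G, and C: effort 10 + 8 + 4 = 22 ≤ 26, user value 13 + 6 + 5 = 24.
No feasible combination exceeds this.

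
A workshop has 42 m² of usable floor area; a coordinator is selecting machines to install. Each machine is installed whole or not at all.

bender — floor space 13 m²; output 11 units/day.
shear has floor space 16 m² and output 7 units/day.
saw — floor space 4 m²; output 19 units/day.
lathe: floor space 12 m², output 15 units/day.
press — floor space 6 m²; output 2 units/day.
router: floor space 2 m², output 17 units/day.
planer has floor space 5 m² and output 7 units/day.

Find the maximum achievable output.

Allowing fractional choices, the relaxed optimum would be about 71.6, but machines are indivisible.
bender + saw + lathe + router + planer: floor space 13 + 4 + 12 + 2 + 5 = 36 ≤ 42, output 11 + 19 + 15 + 17 + 7 = 69.
bender + saw + lathe + press + router + planer: floor space 13 + 4 + 12 + 6 + 2 + 5 = 42 ≤ 42, output 11 + 19 + 15 + 2 + 17 + 7 = 71.
shear + saw + lathe + router + planer: floor space 16 + 4 + 12 + 2 + 5 = 39 ≤ 42, output 7 + 19 + 15 + 17 + 7 = 65.
Best is bender, saw, lathe, press, router, and planer with total output 71.

71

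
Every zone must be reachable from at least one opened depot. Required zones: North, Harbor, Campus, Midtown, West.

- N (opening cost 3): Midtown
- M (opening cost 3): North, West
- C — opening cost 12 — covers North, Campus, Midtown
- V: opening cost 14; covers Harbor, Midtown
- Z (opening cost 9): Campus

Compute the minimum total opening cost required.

The greedy cost-per-new-zone heuristic would pick M, N, Z, and V for 29, but a cheaper cover exists.
Choose M, V, and Z: together they cover North, Harbor, Campus, Midtown, West — every zone.
Total opening cost: 3 + 14 + 9 = 26.
No cover costs less than 26.

26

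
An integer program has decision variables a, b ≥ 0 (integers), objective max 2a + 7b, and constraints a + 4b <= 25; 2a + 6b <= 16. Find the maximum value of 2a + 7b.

The continuous relaxation peaks at (0, 2.67) with value 18.67; rounding to a feasible lattice point costs some objective.
(a,b)=(2,2) is feasible, giving 18.
(a,b)=(1,2) is feasible, giving 16.
(a,b)=(0,2) is feasible, giving 14.
(a,b)=(3,1) is feasible, giving 13.
The best lattice point is (2,2), giving 18.

18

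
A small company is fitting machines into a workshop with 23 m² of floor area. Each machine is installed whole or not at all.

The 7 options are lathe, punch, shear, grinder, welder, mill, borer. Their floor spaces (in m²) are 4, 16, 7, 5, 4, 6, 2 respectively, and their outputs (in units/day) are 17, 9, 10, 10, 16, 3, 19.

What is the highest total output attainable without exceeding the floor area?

Treat it as a binary knapsack problem.
Allowing fractional choices, the relaxed optimum would be about 72.6, but machines are indivisible.
lathe + shear + grinder + welder + borer: floor space 4 + 7 + 5 + 4 + 2 = 22 ≤ 23, output 17 + 10 + 10 + 16 + 19 = 72.
lathe + grinder + welder + mill + borer: floor space 4 + 5 + 4 + 6 + 2 = 21 ≤ 23, output 17 + 10 + 16 + 3 + 19 = 65.
lathe + shear + welder + mill + borer: floor space 4 + 7 + 4 + 6 + 2 = 23 ≤ 23, output 17 + 10 + 16 + 3 + 19 = 65.
Best is lathe, shear, grinder, welder, and borer with total output 72.

72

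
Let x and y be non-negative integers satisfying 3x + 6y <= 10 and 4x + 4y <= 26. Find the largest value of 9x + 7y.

27

(x,y)=(3,0) is feasible, giving 27.
(x,y)=(2,0) is feasible, giving 18.
The best lattice point is (3,0), giving 27.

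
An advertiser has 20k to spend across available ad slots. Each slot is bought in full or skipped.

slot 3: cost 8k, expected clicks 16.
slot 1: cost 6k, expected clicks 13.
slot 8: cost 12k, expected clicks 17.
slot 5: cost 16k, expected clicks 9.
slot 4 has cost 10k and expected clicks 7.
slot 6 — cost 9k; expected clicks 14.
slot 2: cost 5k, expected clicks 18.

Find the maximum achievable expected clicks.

This is a 0-1 knapsack instance.
Allowing fractional choices, the relaxed optimum would be about 48.6, but ad slots are indivisible.
slot 1 + slot 6 + slot 2: cost 6 + 9 + 5 = 20 ≤ 20, expected clicks 13 + 14 + 18 = 45.
slot 8 + slot 2: cost 12 + 5 = 17 ≤ 20, expected clicks 17 + 18 = 35.
slot 3 + slot 1 + slot 2: cost 8 + 6 + 5 = 19 ≤ 20, expected clicks 16 + 13 + 18 = 47.
Best is slot 3, slot 1, and slot 2 with total expected clicks 47.

47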